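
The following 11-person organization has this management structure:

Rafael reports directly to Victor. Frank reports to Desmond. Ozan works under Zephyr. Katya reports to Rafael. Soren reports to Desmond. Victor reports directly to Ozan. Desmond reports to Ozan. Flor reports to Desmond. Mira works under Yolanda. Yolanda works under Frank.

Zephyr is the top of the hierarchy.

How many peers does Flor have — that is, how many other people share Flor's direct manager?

2

Flor reports to Desmond. Desmond's other direct reports are Frank, Soren — 2 peers.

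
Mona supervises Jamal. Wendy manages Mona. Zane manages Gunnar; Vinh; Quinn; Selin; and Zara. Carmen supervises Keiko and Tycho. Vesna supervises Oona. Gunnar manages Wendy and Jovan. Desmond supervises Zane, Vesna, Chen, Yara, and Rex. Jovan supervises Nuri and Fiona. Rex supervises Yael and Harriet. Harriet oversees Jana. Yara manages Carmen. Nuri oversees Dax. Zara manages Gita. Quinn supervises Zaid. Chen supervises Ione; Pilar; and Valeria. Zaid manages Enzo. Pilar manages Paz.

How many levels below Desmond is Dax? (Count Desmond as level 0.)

Chain from Dax up to Desmond: Dax → Nuri → Jovan → Gunnar → Zane → Desmond. That is 5 steps up, so Dax is 5 levels below Desmond.

5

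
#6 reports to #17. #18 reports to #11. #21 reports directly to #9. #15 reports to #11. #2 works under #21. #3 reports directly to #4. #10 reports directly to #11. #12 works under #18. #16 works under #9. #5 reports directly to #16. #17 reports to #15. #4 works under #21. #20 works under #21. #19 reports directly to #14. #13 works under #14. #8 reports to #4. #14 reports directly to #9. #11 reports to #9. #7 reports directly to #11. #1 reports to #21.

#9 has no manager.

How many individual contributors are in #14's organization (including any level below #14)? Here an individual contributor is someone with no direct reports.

2

The people in #14's organization with no one reporting to them are #19, #13. That is 2.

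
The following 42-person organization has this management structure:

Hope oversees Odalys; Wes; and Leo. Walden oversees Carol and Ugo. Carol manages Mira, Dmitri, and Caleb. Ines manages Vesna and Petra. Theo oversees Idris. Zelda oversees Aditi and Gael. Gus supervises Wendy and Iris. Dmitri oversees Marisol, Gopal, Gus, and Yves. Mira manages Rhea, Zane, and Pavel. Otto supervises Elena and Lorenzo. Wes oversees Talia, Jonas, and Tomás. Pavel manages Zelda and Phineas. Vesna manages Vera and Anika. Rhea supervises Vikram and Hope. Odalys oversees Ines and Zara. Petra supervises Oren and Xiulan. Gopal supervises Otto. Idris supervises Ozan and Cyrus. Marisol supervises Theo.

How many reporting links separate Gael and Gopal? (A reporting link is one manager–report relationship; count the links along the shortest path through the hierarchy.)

Gael is 4 levels below Carol, and Gopal is 2 levels below Carol (their lowest common manager). The shortest path runs up from Gael to Carol and back down to Gopal: 4 + 2 = 6 links.

6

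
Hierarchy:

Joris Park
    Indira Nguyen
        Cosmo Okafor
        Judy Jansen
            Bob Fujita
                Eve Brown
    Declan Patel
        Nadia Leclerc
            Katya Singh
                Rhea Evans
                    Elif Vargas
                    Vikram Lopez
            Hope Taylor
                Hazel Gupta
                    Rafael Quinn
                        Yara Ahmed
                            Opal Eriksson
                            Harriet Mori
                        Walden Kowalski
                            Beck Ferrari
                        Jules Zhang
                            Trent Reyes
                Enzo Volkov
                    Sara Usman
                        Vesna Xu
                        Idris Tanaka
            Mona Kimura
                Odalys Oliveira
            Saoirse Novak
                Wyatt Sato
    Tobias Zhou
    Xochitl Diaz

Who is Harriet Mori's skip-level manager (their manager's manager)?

Rafael Quinn

Harriet Mori reports to Yara Ahmed, and Yara Ahmed reports to Rafael Quinn. So Harriet Mori's skip-level manager is Rafael Quinn.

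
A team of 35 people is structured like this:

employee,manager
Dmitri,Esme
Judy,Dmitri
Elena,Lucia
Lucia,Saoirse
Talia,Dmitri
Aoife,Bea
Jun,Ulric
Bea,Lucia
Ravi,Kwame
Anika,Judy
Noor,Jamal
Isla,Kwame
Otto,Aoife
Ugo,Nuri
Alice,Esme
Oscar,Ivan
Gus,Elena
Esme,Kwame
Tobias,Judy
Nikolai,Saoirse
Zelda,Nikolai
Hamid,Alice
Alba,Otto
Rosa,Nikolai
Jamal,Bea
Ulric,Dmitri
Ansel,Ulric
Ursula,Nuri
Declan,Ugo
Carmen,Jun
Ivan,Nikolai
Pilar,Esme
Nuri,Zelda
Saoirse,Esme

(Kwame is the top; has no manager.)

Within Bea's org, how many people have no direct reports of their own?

2

The people in Bea's organization with no one reporting to them are Alba, Noor. That is 2.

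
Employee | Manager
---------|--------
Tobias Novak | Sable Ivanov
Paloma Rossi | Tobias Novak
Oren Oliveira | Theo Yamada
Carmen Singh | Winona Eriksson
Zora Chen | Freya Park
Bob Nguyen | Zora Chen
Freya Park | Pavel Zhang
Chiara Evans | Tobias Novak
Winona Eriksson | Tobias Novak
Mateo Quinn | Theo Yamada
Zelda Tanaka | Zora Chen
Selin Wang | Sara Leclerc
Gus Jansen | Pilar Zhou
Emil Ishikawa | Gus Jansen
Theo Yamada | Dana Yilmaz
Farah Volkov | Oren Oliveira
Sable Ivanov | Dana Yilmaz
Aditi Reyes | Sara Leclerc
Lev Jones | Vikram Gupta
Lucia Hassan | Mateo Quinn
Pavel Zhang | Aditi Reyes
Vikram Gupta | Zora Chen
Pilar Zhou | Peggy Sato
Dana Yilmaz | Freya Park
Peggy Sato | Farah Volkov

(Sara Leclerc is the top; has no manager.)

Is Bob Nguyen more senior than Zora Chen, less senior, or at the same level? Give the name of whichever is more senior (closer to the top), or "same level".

Zora Chen

Bob Nguyen is 5 levels below Sara Leclerc; Zora Chen is 4. Zora Chen is higher.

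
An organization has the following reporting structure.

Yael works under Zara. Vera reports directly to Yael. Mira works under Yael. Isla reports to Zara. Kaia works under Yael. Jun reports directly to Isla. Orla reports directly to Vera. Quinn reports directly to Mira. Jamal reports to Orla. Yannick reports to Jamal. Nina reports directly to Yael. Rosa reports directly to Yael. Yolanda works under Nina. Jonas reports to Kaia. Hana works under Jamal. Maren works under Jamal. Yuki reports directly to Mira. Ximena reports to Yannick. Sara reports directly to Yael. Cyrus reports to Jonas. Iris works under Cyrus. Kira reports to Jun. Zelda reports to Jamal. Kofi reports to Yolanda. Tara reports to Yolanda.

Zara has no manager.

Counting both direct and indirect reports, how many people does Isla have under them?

2

Isla directly manages Jun. Under Jun: Kira (1). That's 2 in total.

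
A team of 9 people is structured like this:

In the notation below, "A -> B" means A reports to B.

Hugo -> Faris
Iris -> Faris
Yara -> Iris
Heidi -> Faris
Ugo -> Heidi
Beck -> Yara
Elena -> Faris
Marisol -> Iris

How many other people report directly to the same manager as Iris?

Iris reports to Faris. Faris's other direct reports are Hugo, Heidi, Elena — 3 peers.

3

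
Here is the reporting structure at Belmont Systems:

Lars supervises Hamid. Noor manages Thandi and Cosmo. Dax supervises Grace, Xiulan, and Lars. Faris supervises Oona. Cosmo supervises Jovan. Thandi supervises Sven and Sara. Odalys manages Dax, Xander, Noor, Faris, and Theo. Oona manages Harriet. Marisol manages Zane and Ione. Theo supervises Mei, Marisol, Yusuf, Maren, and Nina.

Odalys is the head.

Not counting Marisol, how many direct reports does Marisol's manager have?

Marisol reports to Theo. Theo's other direct reports are Mei, Yusuf, Maren, Nina — 4 peers.

4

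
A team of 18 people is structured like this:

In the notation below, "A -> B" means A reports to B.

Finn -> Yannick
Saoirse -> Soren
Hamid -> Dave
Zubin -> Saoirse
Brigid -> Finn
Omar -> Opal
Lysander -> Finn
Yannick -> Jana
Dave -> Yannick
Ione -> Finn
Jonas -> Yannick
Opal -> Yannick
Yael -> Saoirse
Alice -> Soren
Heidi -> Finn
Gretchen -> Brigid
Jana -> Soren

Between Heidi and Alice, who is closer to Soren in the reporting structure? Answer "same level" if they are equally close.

Heidi is 4 levels below Soren; Alice is 1. Alice is higher.

Alice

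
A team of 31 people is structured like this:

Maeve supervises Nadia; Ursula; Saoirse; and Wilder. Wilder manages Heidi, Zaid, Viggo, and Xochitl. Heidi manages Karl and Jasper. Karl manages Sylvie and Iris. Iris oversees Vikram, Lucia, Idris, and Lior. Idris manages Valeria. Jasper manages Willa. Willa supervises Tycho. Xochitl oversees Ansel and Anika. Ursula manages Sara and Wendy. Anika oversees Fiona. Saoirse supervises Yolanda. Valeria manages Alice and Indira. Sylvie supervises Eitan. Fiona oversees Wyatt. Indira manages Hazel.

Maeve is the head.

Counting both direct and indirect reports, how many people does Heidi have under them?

Heidi directly manages Karl, Jasper. Under Karl: Sylvie, Eitan, Iris, Vikram, Lior, Lucia, Idris, Valeria, Indira, Hazel, Alice (11). Under Jasper: Willa, Tycho (2). So Heidi's organization is 2 direct reports plus everyone under them: 12 + 3 = 15.

15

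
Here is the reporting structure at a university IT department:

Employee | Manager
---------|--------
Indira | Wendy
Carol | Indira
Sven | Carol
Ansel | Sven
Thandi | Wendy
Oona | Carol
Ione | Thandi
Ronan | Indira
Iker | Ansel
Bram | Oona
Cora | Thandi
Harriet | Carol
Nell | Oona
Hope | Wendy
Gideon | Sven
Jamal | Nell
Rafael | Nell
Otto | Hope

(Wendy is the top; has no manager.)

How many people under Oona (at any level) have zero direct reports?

3

The people in Oona's organization with no one reporting to them are Rafael, Jamal, Bram. That is 3.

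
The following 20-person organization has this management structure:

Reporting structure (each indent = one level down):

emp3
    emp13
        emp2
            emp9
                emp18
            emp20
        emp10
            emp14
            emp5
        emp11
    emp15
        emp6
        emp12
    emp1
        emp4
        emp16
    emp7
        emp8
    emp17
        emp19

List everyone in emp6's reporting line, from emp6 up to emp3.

emp6 reports to emp15. emp15 reports to emp3. emp3 is at the top.

emp6 -> emp15 -> emp3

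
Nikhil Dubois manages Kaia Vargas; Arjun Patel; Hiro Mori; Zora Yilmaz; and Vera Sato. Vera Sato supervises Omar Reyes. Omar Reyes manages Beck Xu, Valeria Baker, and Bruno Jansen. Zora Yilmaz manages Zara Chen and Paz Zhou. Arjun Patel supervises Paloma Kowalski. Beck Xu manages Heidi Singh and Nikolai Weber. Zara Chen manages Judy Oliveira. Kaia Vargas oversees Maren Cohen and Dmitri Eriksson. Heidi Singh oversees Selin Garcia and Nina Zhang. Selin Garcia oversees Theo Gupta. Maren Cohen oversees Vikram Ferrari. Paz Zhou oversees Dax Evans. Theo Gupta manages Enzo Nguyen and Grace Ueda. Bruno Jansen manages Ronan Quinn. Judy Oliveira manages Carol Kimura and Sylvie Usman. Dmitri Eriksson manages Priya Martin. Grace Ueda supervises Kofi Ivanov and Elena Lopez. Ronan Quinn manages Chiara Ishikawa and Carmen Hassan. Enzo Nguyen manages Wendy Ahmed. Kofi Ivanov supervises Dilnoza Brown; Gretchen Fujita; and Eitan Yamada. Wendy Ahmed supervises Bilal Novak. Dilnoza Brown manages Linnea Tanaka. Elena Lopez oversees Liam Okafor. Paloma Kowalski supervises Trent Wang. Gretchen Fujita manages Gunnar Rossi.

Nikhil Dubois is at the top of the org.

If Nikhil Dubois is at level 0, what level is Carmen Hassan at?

Chain from Carmen Hassan up to Nikhil Dubois: Carmen Hassan → Ronan Quinn → Bruno Jansen → Omar Reyes → Vera Sato → Nikhil Dubois. That is 5 steps up, so Carmen Hassan is 5 levels below Nikhil Dubois.

5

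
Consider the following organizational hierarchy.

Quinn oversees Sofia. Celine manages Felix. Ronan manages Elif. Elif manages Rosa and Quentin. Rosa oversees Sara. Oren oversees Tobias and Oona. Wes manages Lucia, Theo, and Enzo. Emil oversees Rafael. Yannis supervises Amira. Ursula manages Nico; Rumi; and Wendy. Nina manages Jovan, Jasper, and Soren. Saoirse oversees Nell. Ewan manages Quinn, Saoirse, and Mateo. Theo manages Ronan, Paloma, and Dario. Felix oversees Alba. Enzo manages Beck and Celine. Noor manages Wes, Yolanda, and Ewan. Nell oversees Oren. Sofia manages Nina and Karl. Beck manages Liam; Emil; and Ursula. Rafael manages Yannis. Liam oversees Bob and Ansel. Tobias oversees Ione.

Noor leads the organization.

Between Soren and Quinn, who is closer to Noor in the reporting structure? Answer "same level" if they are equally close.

Quinn

Soren is 5 levels below Noor; Quinn is 2. Quinn is higher.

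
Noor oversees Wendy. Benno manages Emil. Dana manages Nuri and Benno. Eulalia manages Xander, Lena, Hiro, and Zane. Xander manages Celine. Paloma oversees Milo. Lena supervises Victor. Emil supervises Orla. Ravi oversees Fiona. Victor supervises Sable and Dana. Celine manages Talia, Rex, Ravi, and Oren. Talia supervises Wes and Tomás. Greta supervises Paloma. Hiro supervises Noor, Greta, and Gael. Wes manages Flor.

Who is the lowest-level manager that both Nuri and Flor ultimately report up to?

Nuri's chain of managers is Dana, Victor, Lena, Eulalia. Flor's chain of managers is Wes, Talia, Celine, Xander, Eulalia. The first manager that appears in both chains is Eulalia.

Eulalia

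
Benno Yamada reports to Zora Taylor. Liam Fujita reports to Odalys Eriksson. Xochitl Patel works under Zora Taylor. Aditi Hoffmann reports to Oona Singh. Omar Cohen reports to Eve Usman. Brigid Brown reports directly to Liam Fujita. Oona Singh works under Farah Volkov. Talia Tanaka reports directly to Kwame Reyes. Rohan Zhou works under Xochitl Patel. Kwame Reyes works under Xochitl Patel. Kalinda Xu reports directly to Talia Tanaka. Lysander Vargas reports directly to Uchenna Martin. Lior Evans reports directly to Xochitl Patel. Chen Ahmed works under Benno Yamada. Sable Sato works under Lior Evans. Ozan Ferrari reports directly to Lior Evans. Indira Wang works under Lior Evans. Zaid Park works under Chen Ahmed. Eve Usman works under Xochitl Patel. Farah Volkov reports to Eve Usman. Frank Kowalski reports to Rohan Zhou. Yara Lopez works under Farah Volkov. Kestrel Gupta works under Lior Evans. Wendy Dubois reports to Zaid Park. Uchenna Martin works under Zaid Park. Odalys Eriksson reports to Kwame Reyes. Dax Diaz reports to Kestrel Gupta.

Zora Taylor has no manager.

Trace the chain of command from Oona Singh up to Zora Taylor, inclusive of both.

Oona Singh -> Farah Volkov -> Eve Usman -> Xochitl Patel -> Zora Taylor

Oona Singh reports to Farah Volkov. Farah Volkov reports to Eve Usman. Eve Usman reports to Xochitl Patel. Xochitl Patel reports to Zora Taylor. Zora Taylor is at the top.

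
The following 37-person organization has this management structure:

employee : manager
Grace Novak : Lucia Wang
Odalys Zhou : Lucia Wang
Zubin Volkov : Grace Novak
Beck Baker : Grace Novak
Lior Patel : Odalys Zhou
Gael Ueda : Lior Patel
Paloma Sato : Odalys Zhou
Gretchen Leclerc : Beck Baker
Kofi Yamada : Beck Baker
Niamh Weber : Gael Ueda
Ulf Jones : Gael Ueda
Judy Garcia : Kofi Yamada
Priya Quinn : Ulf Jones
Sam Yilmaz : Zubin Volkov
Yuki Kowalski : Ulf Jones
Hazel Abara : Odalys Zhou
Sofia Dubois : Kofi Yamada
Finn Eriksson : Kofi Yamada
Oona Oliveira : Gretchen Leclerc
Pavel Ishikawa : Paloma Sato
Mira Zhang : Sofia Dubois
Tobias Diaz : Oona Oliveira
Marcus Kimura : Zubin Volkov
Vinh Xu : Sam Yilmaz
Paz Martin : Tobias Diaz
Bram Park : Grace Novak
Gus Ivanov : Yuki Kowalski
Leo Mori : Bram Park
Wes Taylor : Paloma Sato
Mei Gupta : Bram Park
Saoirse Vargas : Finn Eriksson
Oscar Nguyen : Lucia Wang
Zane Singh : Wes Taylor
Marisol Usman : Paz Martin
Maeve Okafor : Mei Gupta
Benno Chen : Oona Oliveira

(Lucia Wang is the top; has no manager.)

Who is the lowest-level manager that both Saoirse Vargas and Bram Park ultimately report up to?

Saoirse Vargas's chain of managers is Finn Eriksson, Kofi Yamada, Beck Baker, Grace Novak, Lucia Wang. Bram Park's chain of managers is Grace Novak, Lucia Wang. The first manager that appears in both chains is Grace Novak.

Grace Novak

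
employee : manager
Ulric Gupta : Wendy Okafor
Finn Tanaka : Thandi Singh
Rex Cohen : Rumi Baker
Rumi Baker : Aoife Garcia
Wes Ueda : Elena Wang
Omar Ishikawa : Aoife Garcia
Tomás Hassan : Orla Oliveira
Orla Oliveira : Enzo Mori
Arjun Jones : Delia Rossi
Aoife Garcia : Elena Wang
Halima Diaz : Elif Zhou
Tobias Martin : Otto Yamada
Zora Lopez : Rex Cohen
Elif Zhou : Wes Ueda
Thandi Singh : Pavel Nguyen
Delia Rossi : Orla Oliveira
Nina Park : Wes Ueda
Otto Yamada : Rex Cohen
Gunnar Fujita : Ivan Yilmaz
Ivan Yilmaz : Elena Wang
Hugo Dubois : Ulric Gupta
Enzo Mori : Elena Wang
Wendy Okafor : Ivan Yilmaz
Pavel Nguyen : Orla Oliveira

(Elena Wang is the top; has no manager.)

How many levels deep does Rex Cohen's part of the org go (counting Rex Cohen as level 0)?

2

The longest chain under Rex Cohen runs Rex Cohen → Otto Yamada → Tobias Martin, which is 2 levels below Rex Cohen.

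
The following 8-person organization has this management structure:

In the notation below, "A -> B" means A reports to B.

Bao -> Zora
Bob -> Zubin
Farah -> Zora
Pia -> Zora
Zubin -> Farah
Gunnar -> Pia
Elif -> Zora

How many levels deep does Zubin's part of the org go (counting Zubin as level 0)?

1

The longest chain under Zubin runs Zubin → Bob, which is 1 level below Zubin.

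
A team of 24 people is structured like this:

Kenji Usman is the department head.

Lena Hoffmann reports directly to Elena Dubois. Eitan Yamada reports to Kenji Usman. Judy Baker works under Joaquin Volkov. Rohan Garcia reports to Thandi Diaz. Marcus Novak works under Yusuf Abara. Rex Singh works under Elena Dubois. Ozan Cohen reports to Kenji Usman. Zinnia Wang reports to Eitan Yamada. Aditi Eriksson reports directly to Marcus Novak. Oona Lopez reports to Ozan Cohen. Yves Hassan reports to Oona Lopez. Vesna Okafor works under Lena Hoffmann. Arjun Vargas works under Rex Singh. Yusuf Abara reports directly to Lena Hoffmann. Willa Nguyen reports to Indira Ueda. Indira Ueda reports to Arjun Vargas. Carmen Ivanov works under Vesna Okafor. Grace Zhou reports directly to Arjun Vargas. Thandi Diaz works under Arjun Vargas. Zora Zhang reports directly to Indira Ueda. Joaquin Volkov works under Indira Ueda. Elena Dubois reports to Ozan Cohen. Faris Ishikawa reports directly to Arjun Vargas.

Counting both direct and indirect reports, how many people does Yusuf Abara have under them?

2

Yusuf Abara directly manages Marcus Novak. Under Marcus Novak: Aditi Eriksson (1). That's 2 in total.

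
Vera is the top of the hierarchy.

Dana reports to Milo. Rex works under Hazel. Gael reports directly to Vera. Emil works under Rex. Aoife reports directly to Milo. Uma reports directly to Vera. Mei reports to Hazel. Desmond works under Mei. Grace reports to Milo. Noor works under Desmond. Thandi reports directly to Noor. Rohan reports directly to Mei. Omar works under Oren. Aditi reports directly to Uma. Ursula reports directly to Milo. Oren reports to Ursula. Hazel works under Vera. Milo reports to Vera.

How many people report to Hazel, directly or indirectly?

Hazel directly manages Mei, Rex. Under Mei: Rohan, Desmond, Noor, Thandi (4). Under Rex: Emil (1). So Hazel's organization is 2 direct reports plus everyone under them: 5 + 2 = 7.

7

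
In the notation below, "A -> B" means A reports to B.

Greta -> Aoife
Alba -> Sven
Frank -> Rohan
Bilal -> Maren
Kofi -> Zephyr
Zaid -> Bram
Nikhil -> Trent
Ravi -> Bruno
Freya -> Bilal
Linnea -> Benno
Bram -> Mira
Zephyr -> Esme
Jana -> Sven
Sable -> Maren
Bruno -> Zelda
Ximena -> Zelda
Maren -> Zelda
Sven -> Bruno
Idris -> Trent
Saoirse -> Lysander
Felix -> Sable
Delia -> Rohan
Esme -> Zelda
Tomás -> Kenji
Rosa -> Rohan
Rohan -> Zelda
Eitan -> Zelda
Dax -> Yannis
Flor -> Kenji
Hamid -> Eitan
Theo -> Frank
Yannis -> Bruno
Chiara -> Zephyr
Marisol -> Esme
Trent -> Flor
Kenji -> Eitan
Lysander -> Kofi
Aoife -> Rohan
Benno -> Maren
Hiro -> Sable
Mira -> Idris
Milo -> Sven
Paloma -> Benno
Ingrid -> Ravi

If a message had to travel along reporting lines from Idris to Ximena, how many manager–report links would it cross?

Idris is 5 levels below Zelda, and Ximena is 1 level below Zelda (their lowest common manager). The shortest path runs up from Idris to Zelda and back down to Ximena: 5 + 1 = 6 links.

6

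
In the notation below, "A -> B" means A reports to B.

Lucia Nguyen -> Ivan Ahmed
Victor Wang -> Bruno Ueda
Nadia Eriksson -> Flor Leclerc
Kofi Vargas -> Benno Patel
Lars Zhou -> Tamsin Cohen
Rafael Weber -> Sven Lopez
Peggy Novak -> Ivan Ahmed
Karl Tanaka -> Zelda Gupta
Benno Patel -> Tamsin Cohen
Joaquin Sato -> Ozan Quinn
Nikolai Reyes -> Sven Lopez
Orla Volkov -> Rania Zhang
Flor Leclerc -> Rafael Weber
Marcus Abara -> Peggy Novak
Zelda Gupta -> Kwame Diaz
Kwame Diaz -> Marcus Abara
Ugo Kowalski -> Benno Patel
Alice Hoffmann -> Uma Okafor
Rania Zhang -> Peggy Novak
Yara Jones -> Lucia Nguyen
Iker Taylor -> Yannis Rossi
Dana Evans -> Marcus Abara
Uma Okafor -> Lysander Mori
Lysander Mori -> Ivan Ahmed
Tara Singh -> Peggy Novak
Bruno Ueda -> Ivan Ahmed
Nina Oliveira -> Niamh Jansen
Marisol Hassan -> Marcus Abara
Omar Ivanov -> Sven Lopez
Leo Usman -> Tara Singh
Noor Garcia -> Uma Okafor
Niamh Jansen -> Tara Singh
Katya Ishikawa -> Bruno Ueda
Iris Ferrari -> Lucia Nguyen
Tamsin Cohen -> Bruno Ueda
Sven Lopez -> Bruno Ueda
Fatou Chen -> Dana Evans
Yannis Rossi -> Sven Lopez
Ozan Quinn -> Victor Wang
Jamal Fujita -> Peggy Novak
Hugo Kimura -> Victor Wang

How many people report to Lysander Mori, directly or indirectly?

Lysander Mori directly manages Uma Okafor. Under Uma Okafor: Alice Hoffmann, Noor Garcia (2). That's 3 in total.

3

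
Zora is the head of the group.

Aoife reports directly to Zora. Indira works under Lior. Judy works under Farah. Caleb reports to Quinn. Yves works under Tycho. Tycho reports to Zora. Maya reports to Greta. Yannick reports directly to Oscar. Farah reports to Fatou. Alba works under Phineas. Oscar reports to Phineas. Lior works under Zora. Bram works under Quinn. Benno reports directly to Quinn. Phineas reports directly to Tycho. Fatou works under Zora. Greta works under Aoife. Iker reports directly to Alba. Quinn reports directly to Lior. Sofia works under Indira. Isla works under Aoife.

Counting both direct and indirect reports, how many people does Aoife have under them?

Aoife directly manages Greta, Isla. Under Greta: Maya (1). Isla has no reports. So Aoife's organization is 2 direct reports plus everyone under them: 2 + 1 = 3.

3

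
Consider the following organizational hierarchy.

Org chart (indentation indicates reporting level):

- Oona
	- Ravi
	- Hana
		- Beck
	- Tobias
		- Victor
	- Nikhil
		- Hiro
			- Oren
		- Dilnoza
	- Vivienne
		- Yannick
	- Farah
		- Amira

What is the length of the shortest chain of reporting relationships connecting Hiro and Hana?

Hiro is 2 levels below Oona, and Hana is 1 level below Oona (their lowest common manager). The shortest path runs up from Hiro to Oona and back down to Hana: 2 + 1 = 3 links.

3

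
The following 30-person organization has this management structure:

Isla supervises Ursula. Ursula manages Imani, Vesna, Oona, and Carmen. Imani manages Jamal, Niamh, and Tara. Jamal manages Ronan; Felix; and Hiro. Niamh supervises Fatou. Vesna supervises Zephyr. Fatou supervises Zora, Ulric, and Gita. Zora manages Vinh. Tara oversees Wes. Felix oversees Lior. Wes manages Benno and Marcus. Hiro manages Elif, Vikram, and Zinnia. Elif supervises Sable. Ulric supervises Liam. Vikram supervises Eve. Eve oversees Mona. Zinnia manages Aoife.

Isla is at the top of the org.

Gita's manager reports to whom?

Niamh

Gita reports to Fatou, and Fatou reports to Niamh. So Gita's skip-level manager is Niamh.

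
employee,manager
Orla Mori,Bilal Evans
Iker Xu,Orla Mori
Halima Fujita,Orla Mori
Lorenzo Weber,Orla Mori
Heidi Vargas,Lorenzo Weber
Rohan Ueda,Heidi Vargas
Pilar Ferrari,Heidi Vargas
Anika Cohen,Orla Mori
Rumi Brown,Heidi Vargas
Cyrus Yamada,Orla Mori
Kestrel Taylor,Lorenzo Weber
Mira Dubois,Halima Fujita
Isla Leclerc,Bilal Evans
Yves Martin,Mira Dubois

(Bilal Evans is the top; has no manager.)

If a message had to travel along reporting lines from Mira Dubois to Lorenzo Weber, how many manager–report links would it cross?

Mira Dubois is 2 levels below Orla Mori, and Lorenzo Weber is 1 level below Orla Mori (their lowest common manager). The shortest path runs up from Mira Dubois to Orla Mori and back down to Lorenzo Weber: 2 + 1 = 3 links.

3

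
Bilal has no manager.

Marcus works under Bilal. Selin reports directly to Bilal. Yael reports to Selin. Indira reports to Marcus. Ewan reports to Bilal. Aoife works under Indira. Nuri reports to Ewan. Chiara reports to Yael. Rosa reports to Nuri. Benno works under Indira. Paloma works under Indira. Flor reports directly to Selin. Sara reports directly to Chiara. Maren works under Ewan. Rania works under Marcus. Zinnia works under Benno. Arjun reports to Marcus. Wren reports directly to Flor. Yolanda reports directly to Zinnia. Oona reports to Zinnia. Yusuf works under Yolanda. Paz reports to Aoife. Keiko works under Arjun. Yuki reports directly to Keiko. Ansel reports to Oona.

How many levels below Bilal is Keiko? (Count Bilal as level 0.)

3

Chain from Keiko up to Bilal: Keiko → Arjun → Marcus → Bilal. That is 3 steps up, so Keiko is 3 levels below Bilal.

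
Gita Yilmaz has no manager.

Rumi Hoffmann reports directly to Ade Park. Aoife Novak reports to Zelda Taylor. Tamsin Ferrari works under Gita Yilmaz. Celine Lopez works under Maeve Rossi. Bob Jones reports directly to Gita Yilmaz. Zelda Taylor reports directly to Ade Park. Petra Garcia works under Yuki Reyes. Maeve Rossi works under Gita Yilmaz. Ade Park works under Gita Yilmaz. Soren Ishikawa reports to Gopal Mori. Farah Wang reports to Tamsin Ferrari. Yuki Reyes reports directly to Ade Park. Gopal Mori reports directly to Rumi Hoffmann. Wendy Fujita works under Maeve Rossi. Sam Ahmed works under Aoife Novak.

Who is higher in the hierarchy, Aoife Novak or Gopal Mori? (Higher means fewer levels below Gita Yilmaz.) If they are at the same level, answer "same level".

same level

Both Aoife Novak and Gopal Mori are 3 levels below Gita Yilmaz.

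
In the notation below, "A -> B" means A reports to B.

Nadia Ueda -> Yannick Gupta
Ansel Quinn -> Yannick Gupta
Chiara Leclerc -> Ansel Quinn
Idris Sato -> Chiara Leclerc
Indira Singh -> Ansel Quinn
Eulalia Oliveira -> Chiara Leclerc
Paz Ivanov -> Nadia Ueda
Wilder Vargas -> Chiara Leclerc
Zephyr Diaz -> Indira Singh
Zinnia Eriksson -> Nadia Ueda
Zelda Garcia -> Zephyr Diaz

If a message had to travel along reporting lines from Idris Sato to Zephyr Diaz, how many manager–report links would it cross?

Idris Sato is 2 levels below Ansel Quinn, and Zephyr Diaz is 2 levels below Ansel Quinn (their lowest common manager). The shortest path runs up from Idris Sato to Ansel Quinn and back down to Zephyr Diaz: 2 + 2 = 4 links.

4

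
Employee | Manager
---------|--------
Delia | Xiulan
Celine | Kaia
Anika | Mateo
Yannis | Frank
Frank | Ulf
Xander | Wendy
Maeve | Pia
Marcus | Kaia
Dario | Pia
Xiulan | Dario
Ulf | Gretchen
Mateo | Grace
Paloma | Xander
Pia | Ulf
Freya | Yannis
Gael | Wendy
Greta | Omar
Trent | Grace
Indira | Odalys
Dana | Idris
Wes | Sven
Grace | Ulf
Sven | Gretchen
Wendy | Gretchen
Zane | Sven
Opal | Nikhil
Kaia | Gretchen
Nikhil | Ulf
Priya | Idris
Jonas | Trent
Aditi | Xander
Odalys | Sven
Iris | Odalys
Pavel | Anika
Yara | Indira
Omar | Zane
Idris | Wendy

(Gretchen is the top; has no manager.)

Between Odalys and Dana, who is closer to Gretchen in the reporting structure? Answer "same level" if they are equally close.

Odalys is 2 levels below Gretchen; Dana is 3. Odalys is higher.

Odalys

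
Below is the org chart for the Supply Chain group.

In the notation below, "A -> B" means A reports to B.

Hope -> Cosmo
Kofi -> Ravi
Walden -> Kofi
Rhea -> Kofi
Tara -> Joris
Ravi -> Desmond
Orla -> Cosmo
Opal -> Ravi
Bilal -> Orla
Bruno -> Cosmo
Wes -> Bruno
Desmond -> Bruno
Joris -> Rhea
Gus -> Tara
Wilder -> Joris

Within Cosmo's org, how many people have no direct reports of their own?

7

The people in Cosmo's organization with no one reporting to them are Hope, Bilal, Wes, Opal, Gus, Wilder, Walden. That is 7.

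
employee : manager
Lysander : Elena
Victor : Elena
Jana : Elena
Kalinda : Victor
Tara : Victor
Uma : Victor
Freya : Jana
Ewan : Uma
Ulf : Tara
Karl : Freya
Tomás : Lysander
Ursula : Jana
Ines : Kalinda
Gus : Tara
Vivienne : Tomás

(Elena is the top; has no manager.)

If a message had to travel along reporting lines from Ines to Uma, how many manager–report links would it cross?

3

Ines is 2 levels below Victor, and Uma is 1 level below Victor (their lowest common manager). The shortest path runs up from Ines to Victor and back down to Uma: 2 + 1 = 3 links.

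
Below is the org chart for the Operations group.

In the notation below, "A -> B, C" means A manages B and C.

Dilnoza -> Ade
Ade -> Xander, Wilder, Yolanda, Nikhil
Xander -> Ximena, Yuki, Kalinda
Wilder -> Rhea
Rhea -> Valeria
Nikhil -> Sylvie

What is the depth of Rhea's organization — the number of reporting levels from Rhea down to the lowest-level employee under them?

1

The longest chain under Rhea runs Rhea → Valeria, which is 1 level below Rhea.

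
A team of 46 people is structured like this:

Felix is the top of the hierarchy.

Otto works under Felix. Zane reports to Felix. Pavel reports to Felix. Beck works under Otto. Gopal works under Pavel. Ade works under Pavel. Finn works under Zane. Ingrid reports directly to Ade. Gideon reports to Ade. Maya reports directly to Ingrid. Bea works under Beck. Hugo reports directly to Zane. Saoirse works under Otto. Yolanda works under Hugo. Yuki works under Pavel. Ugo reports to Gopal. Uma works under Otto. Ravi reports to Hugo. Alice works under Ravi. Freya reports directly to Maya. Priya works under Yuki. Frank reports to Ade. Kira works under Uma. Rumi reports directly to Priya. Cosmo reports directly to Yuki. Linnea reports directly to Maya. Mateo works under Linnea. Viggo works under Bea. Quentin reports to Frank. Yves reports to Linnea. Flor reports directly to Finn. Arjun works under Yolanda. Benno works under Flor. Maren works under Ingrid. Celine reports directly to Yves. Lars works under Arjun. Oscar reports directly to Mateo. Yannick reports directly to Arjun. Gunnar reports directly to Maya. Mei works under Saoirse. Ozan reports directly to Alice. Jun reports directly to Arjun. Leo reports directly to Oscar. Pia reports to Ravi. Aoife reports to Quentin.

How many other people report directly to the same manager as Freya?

Freya reports to Maya. Maya's other direct reports are Linnea, Gunnar — 2 peers.

2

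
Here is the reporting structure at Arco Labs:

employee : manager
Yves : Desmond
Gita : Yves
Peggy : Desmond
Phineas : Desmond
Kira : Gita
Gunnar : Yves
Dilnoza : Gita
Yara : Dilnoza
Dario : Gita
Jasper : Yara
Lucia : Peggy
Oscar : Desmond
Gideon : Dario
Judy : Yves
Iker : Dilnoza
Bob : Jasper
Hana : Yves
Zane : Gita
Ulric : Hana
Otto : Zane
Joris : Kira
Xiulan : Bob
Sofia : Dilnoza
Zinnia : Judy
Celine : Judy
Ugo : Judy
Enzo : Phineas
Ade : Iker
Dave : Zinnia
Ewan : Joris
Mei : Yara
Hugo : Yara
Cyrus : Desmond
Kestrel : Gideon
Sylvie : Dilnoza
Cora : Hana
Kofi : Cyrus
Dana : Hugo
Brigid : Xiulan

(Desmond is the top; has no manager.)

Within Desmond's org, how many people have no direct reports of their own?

The people in Desmond's organization with no one reporting to them are Kofi, Oscar, Enzo, Lucia, Cora, Ulric, Ugo, Celine, Dave, Gunnar, Otto, Kestrel, Sylvie, Sofia, Ade, Dana, Mei, Brigid, Ewan. That is 19.

19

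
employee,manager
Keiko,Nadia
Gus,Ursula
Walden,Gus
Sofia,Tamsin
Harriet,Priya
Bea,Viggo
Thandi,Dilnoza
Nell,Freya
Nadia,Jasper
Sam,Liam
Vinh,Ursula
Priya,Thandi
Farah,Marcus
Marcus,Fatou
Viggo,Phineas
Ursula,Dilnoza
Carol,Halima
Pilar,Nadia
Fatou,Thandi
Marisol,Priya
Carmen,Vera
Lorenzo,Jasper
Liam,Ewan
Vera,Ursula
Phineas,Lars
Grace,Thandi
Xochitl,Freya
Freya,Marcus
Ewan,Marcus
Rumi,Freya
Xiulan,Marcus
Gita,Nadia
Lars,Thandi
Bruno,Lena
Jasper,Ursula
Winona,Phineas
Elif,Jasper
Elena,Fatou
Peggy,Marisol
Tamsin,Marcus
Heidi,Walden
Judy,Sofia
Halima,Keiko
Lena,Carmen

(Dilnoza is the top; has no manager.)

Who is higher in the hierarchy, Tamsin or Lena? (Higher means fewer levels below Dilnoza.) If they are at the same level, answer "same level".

Both Tamsin and Lena are 4 levels below Dilnoza.

same level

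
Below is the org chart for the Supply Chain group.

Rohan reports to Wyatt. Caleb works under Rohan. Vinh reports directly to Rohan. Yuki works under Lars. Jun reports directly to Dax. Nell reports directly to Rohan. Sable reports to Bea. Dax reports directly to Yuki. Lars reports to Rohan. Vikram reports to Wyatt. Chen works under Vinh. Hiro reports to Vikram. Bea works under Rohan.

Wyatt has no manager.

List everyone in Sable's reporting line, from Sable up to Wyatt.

Sable reports to Bea. Bea reports to Rohan. Rohan reports to Wyatt. Wyatt is at the top.

Sable -> Bea -> Rohan -> Wyatt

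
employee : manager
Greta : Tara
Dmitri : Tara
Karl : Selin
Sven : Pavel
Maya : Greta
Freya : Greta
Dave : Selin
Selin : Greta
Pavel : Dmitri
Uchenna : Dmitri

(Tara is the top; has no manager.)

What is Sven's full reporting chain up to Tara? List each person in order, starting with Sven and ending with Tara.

Sven -> Pavel -> Dmitri -> Tara

Sven reports to Pavel. Pavel reports to Dmitri. Dmitri reports to Tara. Tara is at the top.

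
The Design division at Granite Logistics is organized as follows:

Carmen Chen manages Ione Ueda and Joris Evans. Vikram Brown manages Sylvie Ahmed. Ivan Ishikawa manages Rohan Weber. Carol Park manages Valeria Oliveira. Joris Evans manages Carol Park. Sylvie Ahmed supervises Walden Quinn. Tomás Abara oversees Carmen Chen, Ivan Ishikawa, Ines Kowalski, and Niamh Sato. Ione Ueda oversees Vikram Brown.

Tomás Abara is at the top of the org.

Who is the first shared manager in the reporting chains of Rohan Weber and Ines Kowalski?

Tomás Abara

Rohan Weber's chain of managers is Ivan Ishikawa, Tomás Abara. Ines Kowalski's chain of managers is Tomás Abara. The first manager that appears in both chains is Tomás Abara.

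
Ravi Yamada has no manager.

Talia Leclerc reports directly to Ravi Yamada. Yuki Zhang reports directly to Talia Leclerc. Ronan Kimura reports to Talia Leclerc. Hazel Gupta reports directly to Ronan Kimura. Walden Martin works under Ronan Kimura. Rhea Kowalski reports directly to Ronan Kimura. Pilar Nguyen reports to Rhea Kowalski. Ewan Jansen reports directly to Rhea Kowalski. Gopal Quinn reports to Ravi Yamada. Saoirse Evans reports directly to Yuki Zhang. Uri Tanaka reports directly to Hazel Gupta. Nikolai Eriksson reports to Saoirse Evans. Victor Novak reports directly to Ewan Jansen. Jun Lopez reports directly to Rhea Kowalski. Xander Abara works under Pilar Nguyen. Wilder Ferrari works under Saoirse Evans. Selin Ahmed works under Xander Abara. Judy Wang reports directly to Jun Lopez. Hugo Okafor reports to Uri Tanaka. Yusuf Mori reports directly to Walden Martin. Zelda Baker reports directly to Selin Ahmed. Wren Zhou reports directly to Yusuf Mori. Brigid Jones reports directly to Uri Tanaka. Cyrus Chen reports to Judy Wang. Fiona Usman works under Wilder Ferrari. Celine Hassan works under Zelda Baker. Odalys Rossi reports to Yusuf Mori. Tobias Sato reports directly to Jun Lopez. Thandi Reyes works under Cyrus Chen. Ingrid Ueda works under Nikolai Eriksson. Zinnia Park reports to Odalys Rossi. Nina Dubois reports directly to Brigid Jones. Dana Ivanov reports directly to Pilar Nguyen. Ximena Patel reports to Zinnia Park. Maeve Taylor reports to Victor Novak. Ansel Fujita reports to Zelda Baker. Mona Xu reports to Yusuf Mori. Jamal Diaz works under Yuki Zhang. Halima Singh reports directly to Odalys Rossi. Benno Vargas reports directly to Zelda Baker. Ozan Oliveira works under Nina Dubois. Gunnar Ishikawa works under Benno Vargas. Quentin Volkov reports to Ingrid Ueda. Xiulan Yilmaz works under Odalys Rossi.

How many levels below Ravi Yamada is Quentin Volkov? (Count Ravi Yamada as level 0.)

6

Chain from Quentin Volkov up to Ravi Yamada: Quentin Volkov → Ingrid Ueda → Nikolai Eriksson → Saoirse Evans → Yuki Zhang → Talia Leclerc → Ravi Yamada. That is 6 steps up, so Quentin Volkov is 6 levels below Ravi Yamada.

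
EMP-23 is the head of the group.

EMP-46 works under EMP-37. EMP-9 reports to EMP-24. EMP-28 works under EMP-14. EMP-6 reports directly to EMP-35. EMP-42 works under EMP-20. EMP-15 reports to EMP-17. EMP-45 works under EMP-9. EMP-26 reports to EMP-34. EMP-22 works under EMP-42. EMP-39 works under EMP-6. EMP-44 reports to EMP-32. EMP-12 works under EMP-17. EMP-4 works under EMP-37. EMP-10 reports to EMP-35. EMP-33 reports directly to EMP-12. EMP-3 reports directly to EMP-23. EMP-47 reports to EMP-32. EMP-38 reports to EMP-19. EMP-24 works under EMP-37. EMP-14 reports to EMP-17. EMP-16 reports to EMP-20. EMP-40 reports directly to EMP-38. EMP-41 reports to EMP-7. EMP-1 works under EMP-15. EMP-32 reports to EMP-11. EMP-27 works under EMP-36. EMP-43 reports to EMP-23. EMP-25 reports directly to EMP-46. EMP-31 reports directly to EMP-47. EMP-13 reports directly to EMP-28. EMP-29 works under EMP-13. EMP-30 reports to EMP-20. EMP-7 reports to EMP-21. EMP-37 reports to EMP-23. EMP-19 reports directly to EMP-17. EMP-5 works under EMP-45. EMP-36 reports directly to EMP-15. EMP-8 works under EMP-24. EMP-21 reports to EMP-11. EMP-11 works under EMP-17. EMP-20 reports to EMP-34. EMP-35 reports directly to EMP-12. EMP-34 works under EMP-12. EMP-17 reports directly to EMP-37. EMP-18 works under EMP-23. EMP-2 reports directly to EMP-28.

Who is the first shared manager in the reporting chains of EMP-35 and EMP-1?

EMP-17

EMP-35's chain of managers is EMP-12, EMP-17, EMP-37, EMP-23. EMP-1's chain of managers is EMP-15, EMP-17, EMP-37, EMP-23. The first manager that appears in both chains is EMP-17.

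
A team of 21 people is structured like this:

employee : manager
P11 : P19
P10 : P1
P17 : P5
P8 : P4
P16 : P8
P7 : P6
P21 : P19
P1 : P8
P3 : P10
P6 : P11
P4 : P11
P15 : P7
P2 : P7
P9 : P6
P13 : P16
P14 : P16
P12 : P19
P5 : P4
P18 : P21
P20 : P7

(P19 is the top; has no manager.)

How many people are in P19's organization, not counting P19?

P19 directly manages P11, P21, P12. Under P11: P6, P9, P7, P2, P20, P15, P4, P5, P17, P8, P1, P10, P3, P16, P13, P14 (16). Under P21: P18 (1). P12 has no reports. So P19's organization is 3 direct reports plus everyone under them: 17 + 2 + 1 = 20.

20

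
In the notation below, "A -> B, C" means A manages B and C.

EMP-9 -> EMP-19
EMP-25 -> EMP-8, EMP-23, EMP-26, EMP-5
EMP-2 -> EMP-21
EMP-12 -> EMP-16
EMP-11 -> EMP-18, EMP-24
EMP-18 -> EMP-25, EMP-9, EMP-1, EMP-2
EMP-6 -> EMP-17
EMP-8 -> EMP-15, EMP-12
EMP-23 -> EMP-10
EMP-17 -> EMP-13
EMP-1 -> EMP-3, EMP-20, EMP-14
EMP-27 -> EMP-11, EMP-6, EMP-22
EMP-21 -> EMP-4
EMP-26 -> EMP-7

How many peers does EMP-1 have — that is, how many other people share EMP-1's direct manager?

EMP-1 reports to EMP-18. EMP-18's other direct reports are EMP-25, EMP-9, EMP-2 — 3 peers.

3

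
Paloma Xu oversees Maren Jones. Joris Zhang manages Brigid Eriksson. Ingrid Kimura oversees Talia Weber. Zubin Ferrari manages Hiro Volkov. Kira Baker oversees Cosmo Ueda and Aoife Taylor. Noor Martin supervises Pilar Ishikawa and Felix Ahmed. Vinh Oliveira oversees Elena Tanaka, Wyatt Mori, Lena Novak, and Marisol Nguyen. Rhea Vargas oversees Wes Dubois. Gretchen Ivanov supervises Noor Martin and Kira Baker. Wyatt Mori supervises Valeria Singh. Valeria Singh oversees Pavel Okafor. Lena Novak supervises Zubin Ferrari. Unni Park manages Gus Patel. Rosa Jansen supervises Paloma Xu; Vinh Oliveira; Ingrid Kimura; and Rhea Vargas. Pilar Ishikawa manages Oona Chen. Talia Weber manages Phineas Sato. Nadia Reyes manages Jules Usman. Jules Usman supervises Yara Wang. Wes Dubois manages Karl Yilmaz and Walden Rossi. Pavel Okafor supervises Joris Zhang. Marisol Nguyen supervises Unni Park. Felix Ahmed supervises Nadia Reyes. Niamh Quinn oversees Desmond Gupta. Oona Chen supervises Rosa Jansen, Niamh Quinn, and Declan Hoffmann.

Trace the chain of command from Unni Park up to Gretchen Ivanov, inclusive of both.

Unni Park -> Marisol Nguyen -> Vinh Oliveira -> Rosa Jansen -> Oona Chen -> Pilar Ishikawa -> Noor Martin -> Gretchen Ivanov

Unni Park reports to Marisol Nguyen. Marisol Nguyen reports to Vinh Oliveira. Vinh Oliveira reports to Rosa Jansen. Rosa Jansen reports to Oona Chen. Oona Chen reports to Pilar Ishikawa. Pilar Ishikawa reports to Noor Martin. Noor Martin reports to Gretchen Ivanov. Gretchen Ivanov is at the top.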